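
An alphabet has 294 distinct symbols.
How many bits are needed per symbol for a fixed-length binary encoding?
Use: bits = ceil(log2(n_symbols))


log2(294) = 8.1997
Bracket: 2^8 = 256 < 294 <= 2^9 = 512
So ceil(log2(294)) = 9

bits = ceil(log2(294)) = ceil(8.1997) = 9 bits


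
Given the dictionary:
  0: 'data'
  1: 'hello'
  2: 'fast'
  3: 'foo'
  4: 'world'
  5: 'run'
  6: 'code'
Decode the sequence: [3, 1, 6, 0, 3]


Look up each index in the dictionary:
  3 -> 'foo'
  1 -> 'hello'
  6 -> 'code'
  0 -> 'data'
  3 -> 'foo'

Decoded: "foo hello code data foo"


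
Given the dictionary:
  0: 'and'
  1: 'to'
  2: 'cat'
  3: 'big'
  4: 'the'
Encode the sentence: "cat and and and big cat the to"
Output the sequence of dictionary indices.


Look up each word in the dictionary:
  'cat' -> 2
  'and' -> 0
  'and' -> 0
  'and' -> 0
  'big' -> 3
  'cat' -> 2
  'the' -> 4
  'to' -> 1

Encoded: [2, 0, 0, 0, 3, 2, 4, 1]


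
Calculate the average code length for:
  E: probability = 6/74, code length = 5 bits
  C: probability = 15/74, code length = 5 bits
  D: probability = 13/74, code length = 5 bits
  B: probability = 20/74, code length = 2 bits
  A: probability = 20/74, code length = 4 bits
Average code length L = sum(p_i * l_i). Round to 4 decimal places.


Weighted contributions p_i * l_i:
  E: (6/74) * 5 = 30/74
  C: (15/74) * 5 = 75/74
  D: (13/74) * 5 = 65/74
  B: (20/74) * 2 = 40/74
  A: (20/74) * 4 = 80/74
Sum = (30 + 75 + 65 + 40 + 80)/74 = 290/74

L = 290/74 = 3.9189 bits/symbol


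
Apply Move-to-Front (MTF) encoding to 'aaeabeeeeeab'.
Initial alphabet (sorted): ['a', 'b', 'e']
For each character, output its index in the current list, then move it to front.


MTF encoding:
'a': index 0 in ['a', 'b', 'e'] -> ['a', 'b', 'e']
'a': index 0 in ['a', 'b', 'e'] -> ['a', 'b', 'e']
'e': index 2 in ['a', 'b', 'e'] -> ['e', 'a', 'b']
'a': index 1 in ['e', 'a', 'b'] -> ['a', 'e', 'b']
'b': index 2 in ['a', 'e', 'b'] -> ['b', 'a', 'e']
'e': index 2 in ['b', 'a', 'e'] -> ['e', 'b', 'a']
'e': index 0 in ['e', 'b', 'a'] -> ['e', 'b', 'a']
'e': index 0 in ['e', 'b', 'a'] -> ['e', 'b', 'a']
'e': index 0 in ['e', 'b', 'a'] -> ['e', 'b', 'a']
'e': index 0 in ['e', 'b', 'a'] -> ['e', 'b', 'a']
'a': index 2 in ['e', 'b', 'a'] -> ['a', 'e', 'b']
'b': index 2 in ['a', 'e', 'b'] -> ['b', 'a', 'e']


Output: [0, 0, 2, 1, 2, 2, 0, 0, 0, 0, 2, 2]


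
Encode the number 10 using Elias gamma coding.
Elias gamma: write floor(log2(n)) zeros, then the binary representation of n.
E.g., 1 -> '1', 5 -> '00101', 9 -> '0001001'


num_bits = floor(log2(10)) + 1 = 4
leading_zeros = num_bits - 1 = 3
binary(10) = 1010

Elias gamma(10) = '000' + '1010' = 0001010 (7 bits)


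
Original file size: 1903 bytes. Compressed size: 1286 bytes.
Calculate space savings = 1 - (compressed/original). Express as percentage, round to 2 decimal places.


ratio = compressed/original = 1286/1903 = 0.675775
savings = 1 - ratio = 1 - 0.675775 = 0.324225
as a percentage: 0.324225 * 100 = 32.42%

Space savings = 1 - 1286/1903 = 32.42%


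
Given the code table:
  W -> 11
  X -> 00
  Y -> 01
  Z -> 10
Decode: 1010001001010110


Decoding:
10 -> Z
10 -> Z
00 -> X
10 -> Z
01 -> Y
01 -> Y
01 -> Y
10 -> Z


Result: ZZXZYYYZ


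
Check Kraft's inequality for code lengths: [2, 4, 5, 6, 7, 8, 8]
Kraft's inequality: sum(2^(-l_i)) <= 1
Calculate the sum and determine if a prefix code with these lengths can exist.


Sum = 2^(-2) + 2^(-4) + 2^(-5) + 2^(-6) + 2^(-7) + 2^(-8) + 2^(-8)
    = 0.25 + 0.0625 + 0.03125 + 0.015625 + 0.0078125 + 0.00390625 + 0.00390625
    = 96/256 = 0.375
Since 0.375 <= 1, Kraft's inequality IS satisfied.
A prefix code with these lengths CAN exist.

Kraft sum = 0.375. Satisfied.


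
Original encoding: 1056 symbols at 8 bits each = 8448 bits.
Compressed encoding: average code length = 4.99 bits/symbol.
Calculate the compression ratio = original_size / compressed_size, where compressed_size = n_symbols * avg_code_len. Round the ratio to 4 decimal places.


original_size = n_symbols * orig_bits = 1056 * 8 = 8448 bits
compressed_size = n_symbols * avg_code_len = 1056 * 4.99 = 5269.44 bits
ratio = original_size / compressed_size = 8448 / 5269.44 = 1.6032

Compression ratio = 1.6032


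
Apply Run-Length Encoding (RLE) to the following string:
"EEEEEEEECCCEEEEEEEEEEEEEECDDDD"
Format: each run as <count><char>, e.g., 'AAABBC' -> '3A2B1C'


Scanning runs left to right:
  i=0: run of 'E' x 8 -> '8E'
  i=8: run of 'C' x 3 -> '3C'
  i=11: run of 'E' x 14 -> '14E'
  i=25: run of 'C' x 1 -> '1C'
  i=26: run of 'D' x 4 -> '4D'

RLE = 8E3C14E1C4D


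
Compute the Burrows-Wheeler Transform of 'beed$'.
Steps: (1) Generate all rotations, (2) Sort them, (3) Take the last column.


Rotations (sorted):
  0: $beed -> last char: d
  1: beed$ -> last char: $
  2: d$bee -> last char: e
  3: ed$be -> last char: e
  4: eed$b -> last char: b


BWT = d$eeb


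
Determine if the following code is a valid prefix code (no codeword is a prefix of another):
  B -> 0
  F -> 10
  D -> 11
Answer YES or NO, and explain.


Checking each pair (does one codeword prefix another?):
  B='0' vs F='10': no prefix
  B='0' vs D='11': no prefix
  F='10' vs B='0': no prefix
  F='10' vs D='11': no prefix
  D='11' vs B='0': no prefix
  D='11' vs F='10': no prefix
No violation found over all pairs.

YES -- this is a valid prefix code. No codeword is a prefix of any other codeword.


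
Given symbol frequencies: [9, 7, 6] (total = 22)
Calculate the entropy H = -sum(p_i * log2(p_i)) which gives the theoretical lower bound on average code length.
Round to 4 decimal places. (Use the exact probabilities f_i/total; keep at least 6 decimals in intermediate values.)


Per-symbol terms -p_i * log2(p_i) with p_i = f_i/22:
  p = 9/22 = 0.409091: log2(p) = -1.289507, -p*log2(p) = 0.527525
  p = 7/22 = 0.318182: log2(p) = -1.652077, -p*log2(p) = 0.525661
  p = 6/22 = 0.272727: log2(p) = -1.874469, -p*log2(p) = 0.511219
H = 0.527525 + 0.525661 + 0.511219 = 1.564405

H = 1.5644 bits/symbol


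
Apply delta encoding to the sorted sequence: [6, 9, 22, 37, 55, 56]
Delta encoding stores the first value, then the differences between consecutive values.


First value: 6
Deltas:
  9 - 6 = 3
  22 - 9 = 13
  37 - 22 = 15
  55 - 37 = 18
  56 - 55 = 1


Delta encoded: [6, 3, 13, 15, 18, 1]


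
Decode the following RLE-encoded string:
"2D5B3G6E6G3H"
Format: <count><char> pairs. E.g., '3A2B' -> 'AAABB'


Expanding each <count><char> pair:
  2D -> 'DD'
  5B -> 'BBBBB'
  3G -> 'GGG'
  6E -> 'EEEEEE'
  6G -> 'GGGGGG'
  3H -> 'HHH'

Decoded = DDBBBBBGGGEEEEEEGGGGGGHHH


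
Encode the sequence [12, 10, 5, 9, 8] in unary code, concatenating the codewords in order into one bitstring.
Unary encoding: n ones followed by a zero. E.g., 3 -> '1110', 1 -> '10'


Encode each number as n ones followed by a terminating 0:
  12 -> 1111111111110 (13 bits)
  10 -> 11111111110 (11 bits)
  5 -> 111110 (6 bits)
  9 -> 1111111110 (10 bits)
  8 -> 111111110 (9 bits)
Total length = 13 + 11 + 6 + 10 + 9 = 49 bits.

Unary([12, 10, 5, 9, 8]) = 1111111111110111111111101111101111111110111111110 (49 bits)


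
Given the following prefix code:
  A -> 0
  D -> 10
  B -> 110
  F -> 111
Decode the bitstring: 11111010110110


Decoding step by step:
Bits 111 -> F
Bits 110 -> B
Bits 10 -> D
Bits 110 -> B
Bits 110 -> B


Decoded message: FBDBB


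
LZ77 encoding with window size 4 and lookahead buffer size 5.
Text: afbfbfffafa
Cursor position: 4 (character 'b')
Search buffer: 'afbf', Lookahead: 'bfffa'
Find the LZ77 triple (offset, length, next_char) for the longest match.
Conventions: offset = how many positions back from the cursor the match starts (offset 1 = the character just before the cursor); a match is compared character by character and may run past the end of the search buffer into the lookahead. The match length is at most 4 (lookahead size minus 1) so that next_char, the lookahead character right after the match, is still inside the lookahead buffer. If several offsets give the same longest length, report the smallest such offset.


Try each offset into the search buffer:
  offset=1 (pos 3, char 'f'): match length 0
  offset=2 (pos 2, char 'b'): match length 2
  offset=3 (pos 1, char 'f'): match length 0
  offset=4 (pos 0, char 'a'): match length 0
Longest match has length 2 at offset 2.
next_char = character at position 4 + 2 = 6 -> 'f'

Best match: offset=2, length=2 (matching 'bf' starting at position 2)
LZ77 triple: (2, 2, 'f')


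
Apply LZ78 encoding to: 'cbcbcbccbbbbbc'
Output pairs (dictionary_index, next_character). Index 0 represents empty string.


LZ78 encoding steps:
Dictionary: {0: ''}
Step 1: w='' (idx 0), next='c' -> output (0, 'c'), add 'c' as idx 1
Step 2: w='' (idx 0), next='b' -> output (0, 'b'), add 'b' as idx 2
Step 3: w='c' (idx 1), next='b' -> output (1, 'b'), add 'cb' as idx 3
Step 4: w='cb' (idx 3), next='c' -> output (3, 'c'), add 'cbc' as idx 4
Step 5: w='cb' (idx 3), next='b' -> output (3, 'b'), add 'cbb' as idx 5
Step 6: w='b' (idx 2), next='b' -> output (2, 'b'), add 'bb' as idx 6
Step 7: w='b' (idx 2), next='c' -> output (2, 'c'), add 'bc' as idx 7


Encoded: [(0, 'c'), (0, 'b'), (1, 'b'), (3, 'c'), (3, 'b'), (2, 'b'), (2, 'c')]


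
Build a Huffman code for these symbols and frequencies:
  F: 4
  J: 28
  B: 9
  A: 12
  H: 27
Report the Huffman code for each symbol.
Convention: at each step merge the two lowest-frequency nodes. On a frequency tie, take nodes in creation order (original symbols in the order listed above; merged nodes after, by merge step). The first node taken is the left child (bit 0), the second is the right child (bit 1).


Huffman tree construction:
Step 1: Merge F(4) + B(9) = 13
Step 2: Merge A(12) + (F+B)(13) = 25
Step 3: Merge (A+(F+B))(25) + H(27) = 52
Step 4: Merge J(28) + ((A+(F+B))+H)(52) = 80
Read each symbol's code off the tree from the root (left child = 0, right child = 1).

Codes:
  F: 1010 (length 4)
  J: 0 (length 1)
  B: 1011 (length 4)
  A: 100 (length 3)
  H: 11 (length 2)
Average code length: 170/80 = 2.1250 bits/symbol


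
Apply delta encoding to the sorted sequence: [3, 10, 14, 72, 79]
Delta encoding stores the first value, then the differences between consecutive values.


First value: 3
Deltas:
  10 - 3 = 7
  14 - 10 = 4
  72 - 14 = 58
  79 - 72 = 7


Delta encoded: [3, 7, 4, 58, 7]


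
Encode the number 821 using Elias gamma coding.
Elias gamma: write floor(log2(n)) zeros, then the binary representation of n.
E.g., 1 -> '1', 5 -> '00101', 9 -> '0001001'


num_bits = floor(log2(821)) + 1 = 10
leading_zeros = num_bits - 1 = 9
binary(821) = 1100110101

Elias gamma(821) = '000000000' + '1100110101' = 0000000001100110101 (19 bits)


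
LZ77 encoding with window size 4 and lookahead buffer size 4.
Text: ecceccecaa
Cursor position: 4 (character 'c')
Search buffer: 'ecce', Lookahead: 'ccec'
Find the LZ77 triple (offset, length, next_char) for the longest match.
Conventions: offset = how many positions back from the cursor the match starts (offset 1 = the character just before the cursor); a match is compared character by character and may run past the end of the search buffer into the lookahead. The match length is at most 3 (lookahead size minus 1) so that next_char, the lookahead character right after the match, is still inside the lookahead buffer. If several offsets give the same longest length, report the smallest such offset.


Try each offset into the search buffer:
  offset=1 (pos 3, char 'e'): match length 0
  offset=2 (pos 2, char 'c'): match length 1
  offset=3 (pos 1, char 'c'): match length 3
  offset=4 (pos 0, char 'e'): match length 0
Longest match has length 3 at offset 3.
next_char = character at position 4 + 3 = 7 -> 'c'

Best match: offset=3, length=3 (matching 'cce' starting at position 1)
LZ77 triple: (3, 3, 'c')


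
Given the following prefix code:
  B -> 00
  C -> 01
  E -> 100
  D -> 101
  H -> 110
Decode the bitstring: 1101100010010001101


Decoding step by step:
Bits 110 -> H
Bits 110 -> H
Bits 00 -> B
Bits 100 -> E
Bits 100 -> E
Bits 01 -> C
Bits 101 -> D


Decoded message: HHBEECD


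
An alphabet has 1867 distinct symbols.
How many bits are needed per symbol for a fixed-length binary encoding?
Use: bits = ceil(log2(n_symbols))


log2(1867) = 10.8665
Bracket: 2^10 = 1024 < 1867 <= 2^11 = 2048
So ceil(log2(1867)) = 11

bits = ceil(log2(1867)) = ceil(10.8665) = 11 bits


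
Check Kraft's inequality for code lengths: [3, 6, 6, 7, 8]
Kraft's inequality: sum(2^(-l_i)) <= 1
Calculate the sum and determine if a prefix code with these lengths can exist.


Sum = 2^(-3) + 2^(-6) + 2^(-6) + 2^(-7) + 2^(-8)
    = 0.125 + 0.015625 + 0.015625 + 0.0078125 + 0.00390625
    = 43/256 = 0.16796875
Since 0.16796875 <= 1, Kraft's inequality IS satisfied.
A prefix code with these lengths CAN exist.

Kraft sum = 0.16796875. Satisfied.


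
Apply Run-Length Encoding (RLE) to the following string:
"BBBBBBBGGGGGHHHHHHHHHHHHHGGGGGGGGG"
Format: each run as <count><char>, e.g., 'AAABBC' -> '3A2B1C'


Scanning runs left to right:
  i=0: run of 'B' x 7 -> '7B'
  i=7: run of 'G' x 5 -> '5G'
  i=12: run of 'H' x 13 -> '13H'
  i=25: run of 'G' x 9 -> '9G'

RLE = 7B5G13H9G


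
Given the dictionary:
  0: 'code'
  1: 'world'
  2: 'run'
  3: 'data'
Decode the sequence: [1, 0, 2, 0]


Look up each index in the dictionary:
  1 -> 'world'
  0 -> 'code'
  2 -> 'run'
  0 -> 'code'

Decoded: "world code run code"


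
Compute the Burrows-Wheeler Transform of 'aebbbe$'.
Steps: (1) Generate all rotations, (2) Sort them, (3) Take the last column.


Rotations (sorted):
  0: $aebbbe -> last char: e
  1: aebbbe$ -> last char: $
  2: bbbe$ae -> last char: e
  3: bbe$aeb -> last char: b
  4: be$aebb -> last char: b
  5: e$aebbb -> last char: b
  6: ebbbe$a -> last char: a


BWT = e$ebbba


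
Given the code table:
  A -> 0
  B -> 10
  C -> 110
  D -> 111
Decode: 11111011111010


Decoding:
111 -> D
110 -> C
111 -> D
110 -> C
10 -> B


Result: DCDCB


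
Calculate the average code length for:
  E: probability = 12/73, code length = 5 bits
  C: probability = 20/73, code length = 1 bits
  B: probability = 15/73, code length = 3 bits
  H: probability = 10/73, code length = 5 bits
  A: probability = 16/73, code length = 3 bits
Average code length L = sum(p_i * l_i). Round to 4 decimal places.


Weighted contributions p_i * l_i:
  E: (12/73) * 5 = 60/73
  C: (20/73) * 1 = 20/73
  B: (15/73) * 3 = 45/73
  H: (10/73) * 5 = 50/73
  A: (16/73) * 3 = 48/73
Sum = (60 + 20 + 45 + 50 + 48)/73 = 223/73

L = 223/73 = 3.0548 bits/symbol


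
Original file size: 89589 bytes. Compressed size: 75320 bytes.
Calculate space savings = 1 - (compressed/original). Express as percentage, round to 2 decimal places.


ratio = compressed/original = 75320/89589 = 0.840728
savings = 1 - ratio = 1 - 0.840728 = 0.159272
as a percentage: 0.159272 * 100 = 15.93%

Space savings = 1 - 75320/89589 = 15.93%


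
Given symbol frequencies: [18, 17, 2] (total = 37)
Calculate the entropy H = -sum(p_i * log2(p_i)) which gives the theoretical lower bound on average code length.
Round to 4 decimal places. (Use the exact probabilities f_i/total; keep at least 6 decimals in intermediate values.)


Per-symbol terms -p_i * log2(p_i) with p_i = f_i/37:
  p = 18/37 = 0.486486: log2(p) = -1.039528, -p*log2(p) = 0.505717
  p = 17/37 = 0.459459: log2(p) = -1.121991, -p*log2(p) = 0.515509
  p = 2/37 = 0.054054: log2(p) = -4.209453, -p*log2(p) = 0.227538
H = 0.505717 + 0.515509 + 0.227538 = 1.248764

H = 1.2488 bits/symbol


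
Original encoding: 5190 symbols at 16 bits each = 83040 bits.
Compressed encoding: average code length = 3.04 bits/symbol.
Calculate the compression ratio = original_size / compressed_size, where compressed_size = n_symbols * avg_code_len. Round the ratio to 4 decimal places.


original_size = n_symbols * orig_bits = 5190 * 16 = 83040 bits
compressed_size = n_symbols * avg_code_len = 5190 * 3.04 = 15777.6 bits
ratio = original_size / compressed_size = 83040 / 15777.6 = 5.2632

Compression ratio = 5.2632


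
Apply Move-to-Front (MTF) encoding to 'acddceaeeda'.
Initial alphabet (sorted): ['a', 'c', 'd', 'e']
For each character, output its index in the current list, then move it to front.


MTF encoding:
'a': index 0 in ['a', 'c', 'd', 'e'] -> ['a', 'c', 'd', 'e']
'c': index 1 in ['a', 'c', 'd', 'e'] -> ['c', 'a', 'd', 'e']
'd': index 2 in ['c', 'a', 'd', 'e'] -> ['d', 'c', 'a', 'e']
'd': index 0 in ['d', 'c', 'a', 'e'] -> ['d', 'c', 'a', 'e']
'c': index 1 in ['d', 'c', 'a', 'e'] -> ['c', 'd', 'a', 'e']
'e': index 3 in ['c', 'd', 'a', 'e'] -> ['e', 'c', 'd', 'a']
'a': index 3 in ['e', 'c', 'd', 'a'] -> ['a', 'e', 'c', 'd']
'e': index 1 in ['a', 'e', 'c', 'd'] -> ['e', 'a', 'c', 'd']
'e': index 0 in ['e', 'a', 'c', 'd'] -> ['e', 'a', 'c', 'd']
'd': index 3 in ['e', 'a', 'c', 'd'] -> ['d', 'e', 'a', 'c']
'a': index 2 in ['d', 'e', 'a', 'c'] -> ['a', 'd', 'e', 'c']


Output: [0, 1, 2, 0, 1, 3, 3, 1, 0, 3, 2]


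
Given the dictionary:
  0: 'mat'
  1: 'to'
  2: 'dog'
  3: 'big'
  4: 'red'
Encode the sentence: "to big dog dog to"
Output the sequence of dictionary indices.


Look up each word in the dictionary:
  'to' -> 1
  'big' -> 3
  'dog' -> 2
  'dog' -> 2
  'to' -> 1

Encoded: [1, 3, 2, 2, 1]


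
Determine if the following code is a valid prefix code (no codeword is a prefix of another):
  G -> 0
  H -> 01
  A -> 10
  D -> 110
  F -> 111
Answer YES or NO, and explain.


Checking each pair (does one codeword prefix another?):
  G='0' vs H='01': prefix -- VIOLATION

NO -- this is NOT a valid prefix code. G (0) is a prefix of H (01).


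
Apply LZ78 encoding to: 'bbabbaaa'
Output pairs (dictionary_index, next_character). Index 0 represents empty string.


LZ78 encoding steps:
Dictionary: {0: ''}
Step 1: w='' (idx 0), next='b' -> output (0, 'b'), add 'b' as idx 1
Step 2: w='b' (idx 1), next='a' -> output (1, 'a'), add 'ba' as idx 2
Step 3: w='b' (idx 1), next='b' -> output (1, 'b'), add 'bb' as idx 3
Step 4: w='' (idx 0), next='a' -> output (0, 'a'), add 'a' as idx 4
Step 5: w='a' (idx 4), next='a' -> output (4, 'a'), add 'aa' as idx 5


Encoded: [(0, 'b'), (1, 'a'), (1, 'b'), (0, 'a'), (4, 'a')]


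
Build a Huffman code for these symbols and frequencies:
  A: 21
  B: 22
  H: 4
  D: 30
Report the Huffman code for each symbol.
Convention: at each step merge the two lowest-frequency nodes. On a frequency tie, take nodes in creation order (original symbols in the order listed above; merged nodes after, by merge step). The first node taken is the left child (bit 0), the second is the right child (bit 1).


Huffman tree construction:
Step 1: Merge H(4) + A(21) = 25
Step 2: Merge B(22) + (H+A)(25) = 47
Step 3: Merge D(30) + (B+(H+A))(47) = 77
Read each symbol's code off the tree from the root (left child = 0, right child = 1).

Codes:
  A: 111 (length 3)
  B: 10 (length 2)
  H: 110 (length 3)
  D: 0 (length 1)
Average code length: 149/77 = 1.9351 bits/symbol


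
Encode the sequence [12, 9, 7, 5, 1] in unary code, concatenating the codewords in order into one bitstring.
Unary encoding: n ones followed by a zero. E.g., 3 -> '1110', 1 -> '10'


Encode each number as n ones followed by a terminating 0:
  12 -> 1111111111110 (13 bits)
  9 -> 1111111110 (10 bits)
  7 -> 11111110 (8 bits)
  5 -> 111110 (6 bits)
  1 -> 10 (2 bits)
Total length = 13 + 10 + 8 + 6 + 2 = 39 bits.

Unary([12, 9, 7, 5, 1]) = 111111111111011111111101111111011111010 (39 bits)


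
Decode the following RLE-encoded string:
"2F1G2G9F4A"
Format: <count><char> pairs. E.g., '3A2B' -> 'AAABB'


Expanding each <count><char> pair:
  2F -> 'FF'
  1G -> 'G'
  2G -> 'GG'
  9F -> 'FFFFFFFFF'
  4A -> 'AAAA'

Decoded = FFGGGFFFFFFFFFAAAA


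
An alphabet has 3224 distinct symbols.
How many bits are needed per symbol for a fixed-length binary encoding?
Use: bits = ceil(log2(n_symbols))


log2(3224) = 11.6546
Bracket: 2^11 = 2048 < 3224 <= 2^12 = 4096
So ceil(log2(3224)) = 12

bits = ceil(log2(3224)) = ceil(11.6546) = 12 bits


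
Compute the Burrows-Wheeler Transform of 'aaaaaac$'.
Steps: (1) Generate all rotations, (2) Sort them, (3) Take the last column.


Rotations (sorted):
  0: $aaaaaac -> last char: c
  1: aaaaaac$ -> last char: $
  2: aaaaac$a -> last char: a
  3: aaaac$aa -> last char: a
  4: aaac$aaa -> last char: a
  5: aac$aaaa -> last char: a
  6: ac$aaaaa -> last char: a
  7: c$aaaaaa -> last char: a


BWT = c$aaaaaa


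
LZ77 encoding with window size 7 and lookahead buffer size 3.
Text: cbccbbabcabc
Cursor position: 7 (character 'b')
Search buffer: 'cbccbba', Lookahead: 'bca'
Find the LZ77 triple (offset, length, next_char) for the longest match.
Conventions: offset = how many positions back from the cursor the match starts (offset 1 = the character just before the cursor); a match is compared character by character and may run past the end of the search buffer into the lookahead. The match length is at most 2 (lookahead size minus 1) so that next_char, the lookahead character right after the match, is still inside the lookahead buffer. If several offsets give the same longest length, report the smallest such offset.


Try each offset into the search buffer:
  offset=1 (pos 6, char 'a'): match length 0
  offset=2 (pos 5, char 'b'): match length 1
  offset=3 (pos 4, char 'b'): match length 1
  offset=4 (pos 3, char 'c'): match length 0
  offset=5 (pos 2, char 'c'): match length 0
  offset=6 (pos 1, char 'b'): match length 2
  offset=7 (pos 0, char 'c'): match length 0
Longest match has length 2 at offset 6.
next_char = character at position 7 + 2 = 9 -> 'a'

Best match: offset=6, length=2 (matching 'bc' starting at position 1)
LZ77 triple: (6, 2, 'a')


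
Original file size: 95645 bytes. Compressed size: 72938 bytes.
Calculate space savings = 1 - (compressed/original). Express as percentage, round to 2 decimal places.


ratio = compressed/original = 72938/95645 = 0.762591
savings = 1 - ratio = 1 - 0.762591 = 0.237409
as a percentage: 0.237409 * 100 = 23.74%

Space savings = 1 - 72938/95645 = 23.74%


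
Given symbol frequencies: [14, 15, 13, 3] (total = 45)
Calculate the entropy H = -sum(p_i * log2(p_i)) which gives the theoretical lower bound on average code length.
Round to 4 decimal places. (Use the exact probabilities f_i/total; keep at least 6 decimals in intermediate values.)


Per-symbol terms -p_i * log2(p_i) with p_i = f_i/45:
  p = 14/45 = 0.311111: log2(p) = -1.684498, -p*log2(p) = 0.524066
  p = 15/45 = 0.333333: log2(p) = -1.584963, -p*log2(p) = 0.528321
  p = 13/45 = 0.288889: log2(p) = -1.791413, -p*log2(p) = 0.517519
  p = 3/45 = 0.066667: log2(p) = -3.906891, -p*log2(p) = 0.260459
H = 0.524066 + 0.528321 + 0.517519 + 0.260459 = 1.830365

H = 1.8304 bits/symbol


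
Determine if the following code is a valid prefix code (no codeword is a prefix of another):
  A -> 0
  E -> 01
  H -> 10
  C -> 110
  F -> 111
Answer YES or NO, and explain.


Checking each pair (does one codeword prefix another?):
  A='0' vs E='01': prefix -- VIOLATION

NO -- this is NOT a valid prefix code. A (0) is a prefix of E (01).


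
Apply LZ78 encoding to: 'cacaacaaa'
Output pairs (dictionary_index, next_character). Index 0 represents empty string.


LZ78 encoding steps:
Dictionary: {0: ''}
Step 1: w='' (idx 0), next='c' -> output (0, 'c'), add 'c' as idx 1
Step 2: w='' (idx 0), next='a' -> output (0, 'a'), add 'a' as idx 2
Step 3: w='c' (idx 1), next='a' -> output (1, 'a'), add 'ca' as idx 3
Step 4: w='a' (idx 2), next='c' -> output (2, 'c'), add 'ac' as idx 4
Step 5: w='a' (idx 2), next='a' -> output (2, 'a'), add 'aa' as idx 5
Step 6: w='a' (idx 2), end of input -> output (2, '')


Encoded: [(0, 'c'), (0, 'a'), (1, 'a'), (2, 'c'), (2, 'a'), (2, '')]


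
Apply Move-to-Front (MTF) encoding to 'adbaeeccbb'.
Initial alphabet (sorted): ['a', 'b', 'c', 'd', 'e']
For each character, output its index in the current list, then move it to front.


MTF encoding:
'a': index 0 in ['a', 'b', 'c', 'd', 'e'] -> ['a', 'b', 'c', 'd', 'e']
'd': index 3 in ['a', 'b', 'c', 'd', 'e'] -> ['d', 'a', 'b', 'c', 'e']
'b': index 2 in ['d', 'a', 'b', 'c', 'e'] -> ['b', 'd', 'a', 'c', 'e']
'a': index 2 in ['b', 'd', 'a', 'c', 'e'] -> ['a', 'b', 'd', 'c', 'e']
'e': index 4 in ['a', 'b', 'd', 'c', 'e'] -> ['e', 'a', 'b', 'd', 'c']
'e': index 0 in ['e', 'a', 'b', 'd', 'c'] -> ['e', 'a', 'b', 'd', 'c']
'c': index 4 in ['e', 'a', 'b', 'd', 'c'] -> ['c', 'e', 'a', 'b', 'd']
'c': index 0 in ['c', 'e', 'a', 'b', 'd'] -> ['c', 'e', 'a', 'b', 'd']
'b': index 3 in ['c', 'e', 'a', 'b', 'd'] -> ['b', 'c', 'e', 'a', 'd']
'b': index 0 in ['b', 'c', 'e', 'a', 'd'] -> ['b', 'c', 'e', 'a', 'd']


Output: [0, 3, 2, 2, 4, 0, 4, 0, 3, 0]


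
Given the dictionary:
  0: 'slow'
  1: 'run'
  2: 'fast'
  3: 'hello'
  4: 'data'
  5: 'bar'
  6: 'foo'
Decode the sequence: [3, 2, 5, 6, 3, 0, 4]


Look up each index in the dictionary:
  3 -> 'hello'
  2 -> 'fast'
  5 -> 'bar'
  6 -> 'foo'
  3 -> 'hello'
  0 -> 'slow'
  4 -> 'data'

Decoded: "hello fast bar foo hello slow data"


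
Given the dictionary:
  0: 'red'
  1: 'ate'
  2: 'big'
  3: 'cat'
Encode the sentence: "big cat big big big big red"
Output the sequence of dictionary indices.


Look up each word in the dictionary:
  'big' -> 2
  'cat' -> 3
  'big' -> 2
  'big' -> 2
  'big' -> 2
  'big' -> 2
  'red' -> 0

Encoded: [2, 3, 2, 2, 2, 2, 0]


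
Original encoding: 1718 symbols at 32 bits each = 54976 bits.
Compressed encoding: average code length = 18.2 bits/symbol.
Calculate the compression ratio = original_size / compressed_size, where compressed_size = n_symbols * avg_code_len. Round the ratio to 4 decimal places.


original_size = n_symbols * orig_bits = 1718 * 32 = 54976 bits
compressed_size = n_symbols * avg_code_len = 1718 * 18.2 = 31267.6 bits
ratio = original_size / compressed_size = 54976 / 31267.6 = 1.7582

Compression ratio = 1.7582


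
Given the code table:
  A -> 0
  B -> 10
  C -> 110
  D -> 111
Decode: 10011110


Decoding:
10 -> B
0 -> A
111 -> D
10 -> B


Result: BADB


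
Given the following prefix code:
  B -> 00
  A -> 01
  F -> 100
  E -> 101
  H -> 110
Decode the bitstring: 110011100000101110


Decoding step by step:
Bits 110 -> H
Bits 01 -> A
Bits 110 -> H
Bits 00 -> B
Bits 00 -> B
Bits 101 -> E
Bits 110 -> H


Decoded message: HAHBBEH


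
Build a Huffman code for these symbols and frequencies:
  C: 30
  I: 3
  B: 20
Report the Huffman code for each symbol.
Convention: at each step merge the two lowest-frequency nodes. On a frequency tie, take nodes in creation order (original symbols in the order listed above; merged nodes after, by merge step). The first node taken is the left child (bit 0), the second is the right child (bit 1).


Huffman tree construction:
Step 1: Merge I(3) + B(20) = 23
Step 2: Merge (I+B)(23) + C(30) = 53
Read each symbol's code off the tree from the root (left child = 0, right child = 1).

Codes:
  C: 1 (length 1)
  I: 00 (length 2)
  B: 01 (length 2)
Average code length: 76/53 = 1.4340 bits/symbol


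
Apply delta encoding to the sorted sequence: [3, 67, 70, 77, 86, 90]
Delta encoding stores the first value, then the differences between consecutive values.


First value: 3
Deltas:
  67 - 3 = 64
  70 - 67 = 3
  77 - 70 = 7
  86 - 77 = 9
  90 - 86 = 4


Delta encoded: [3, 64, 3, 7, 9, 4]


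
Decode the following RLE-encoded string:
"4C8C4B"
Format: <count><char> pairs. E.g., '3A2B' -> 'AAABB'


Expanding each <count><char> pair:
  4C -> 'CCCC'
  8C -> 'CCCCCCCC'
  4B -> 'BBBB'

Decoded = CCCCCCCCCCCCBBBB


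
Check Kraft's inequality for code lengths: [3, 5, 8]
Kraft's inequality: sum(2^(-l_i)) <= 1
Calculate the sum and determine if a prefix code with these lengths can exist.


Sum = 2^(-3) + 2^(-5) + 2^(-8)
    = 0.125 + 0.03125 + 0.00390625
    = 41/256 = 0.16015625
Since 0.16015625 <= 1, Kraft's inequality IS satisfied.
A prefix code with these lengths CAN exist.

Kraft sum = 0.16015625. Satisfied.


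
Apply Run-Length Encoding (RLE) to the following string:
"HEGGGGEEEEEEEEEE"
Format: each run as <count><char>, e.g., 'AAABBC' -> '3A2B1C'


Scanning runs left to right:
  i=0: run of 'H' x 1 -> '1H'
  i=1: run of 'E' x 1 -> '1E'
  i=2: run of 'G' x 4 -> '4G'
  i=6: run of 'E' x 10 -> '10E'

RLE = 1H1E4G10E


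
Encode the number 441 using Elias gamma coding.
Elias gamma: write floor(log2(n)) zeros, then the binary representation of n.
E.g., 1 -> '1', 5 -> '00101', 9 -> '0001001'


num_bits = floor(log2(441)) + 1 = 9
leading_zeros = num_bits - 1 = 8
binary(441) = 110111001

Elias gamma(441) = '00000000' + '110111001' = 00000000110111001 (17 bits)


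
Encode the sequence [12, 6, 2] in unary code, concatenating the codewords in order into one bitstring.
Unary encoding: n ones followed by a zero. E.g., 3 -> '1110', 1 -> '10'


Encode each number as n ones followed by a terminating 0:
  12 -> 1111111111110 (13 bits)
  6 -> 1111110 (7 bits)
  2 -> 110 (3 bits)
Total length = 13 + 7 + 3 = 23 bits.

Unary([12, 6, 2]) = 11111111111101111110110 (23 bits)


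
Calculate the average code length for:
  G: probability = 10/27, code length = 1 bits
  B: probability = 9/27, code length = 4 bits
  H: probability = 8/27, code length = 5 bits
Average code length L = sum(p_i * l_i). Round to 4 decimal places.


Weighted contributions p_i * l_i:
  G: (10/27) * 1 = 10/27
  B: (9/27) * 4 = 36/27
  H: (8/27) * 5 = 40/27
Sum = (10 + 36 + 40)/27 = 86/27

L = 86/27 = 3.1852 bits/symbol


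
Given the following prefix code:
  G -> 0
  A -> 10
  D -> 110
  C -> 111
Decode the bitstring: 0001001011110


Decoding step by step:
Bits 0 -> G
Bits 0 -> G
Bits 0 -> G
Bits 10 -> A
Bits 0 -> G
Bits 10 -> A
Bits 111 -> C
Bits 10 -> A


Decoded message: GGGAGACA


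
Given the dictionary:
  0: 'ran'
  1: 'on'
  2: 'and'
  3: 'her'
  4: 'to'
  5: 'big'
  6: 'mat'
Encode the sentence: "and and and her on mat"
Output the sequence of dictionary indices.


Look up each word in the dictionary:
  'and' -> 2
  'and' -> 2
  'and' -> 2
  'her' -> 3
  'on' -> 1
  'mat' -> 6

Encoded: [2, 2, 2, 3, 1, 6]


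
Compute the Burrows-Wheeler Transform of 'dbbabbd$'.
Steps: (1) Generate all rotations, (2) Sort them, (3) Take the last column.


Rotations (sorted):
  0: $dbbabbd -> last char: d
  1: abbd$dbb -> last char: b
  2: babbd$db -> last char: b
  3: bbabbd$d -> last char: d
  4: bbd$dbba -> last char: a
  5: bd$dbbab -> last char: b
  6: d$dbbabb -> last char: b
  7: dbbabbd$ -> last char: $


BWT = dbbdabb$


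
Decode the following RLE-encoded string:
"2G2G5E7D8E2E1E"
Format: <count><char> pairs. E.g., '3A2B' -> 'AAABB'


Expanding each <count><char> pair:
  2G -> 'GG'
  2G -> 'GG'
  5E -> 'EEEEE'
  7D -> 'DDDDDDD'
  8E -> 'EEEEEEEE'
  2E -> 'EE'
  1E -> 'E'

Decoded = GGGGEEEEEDDDDDDDEEEEEEEEEEE


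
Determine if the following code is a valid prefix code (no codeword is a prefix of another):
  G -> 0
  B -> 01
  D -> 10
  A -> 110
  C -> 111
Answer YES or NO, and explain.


Checking each pair (does one codeword prefix another?):
  G='0' vs B='01': prefix -- VIOLATION

NO -- this is NOT a valid prefix code. G (0) is a prefix of B (01).


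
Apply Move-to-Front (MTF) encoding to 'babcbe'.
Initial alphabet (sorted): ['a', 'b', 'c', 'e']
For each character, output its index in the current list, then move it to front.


MTF encoding:
'b': index 1 in ['a', 'b', 'c', 'e'] -> ['b', 'a', 'c', 'e']
'a': index 1 in ['b', 'a', 'c', 'e'] -> ['a', 'b', 'c', 'e']
'b': index 1 in ['a', 'b', 'c', 'e'] -> ['b', 'a', 'c', 'e']
'c': index 2 in ['b', 'a', 'c', 'e'] -> ['c', 'b', 'a', 'e']
'b': index 1 in ['c', 'b', 'a', 'e'] -> ['b', 'c', 'a', 'e']
'e': index 3 in ['b', 'c', 'a', 'e'] -> ['e', 'b', 'c', 'a']


Output: [1, 1, 1, 2, 1, 3]


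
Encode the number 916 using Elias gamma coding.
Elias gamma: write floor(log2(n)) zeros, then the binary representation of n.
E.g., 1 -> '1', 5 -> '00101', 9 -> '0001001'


num_bits = floor(log2(916)) + 1 = 10
leading_zeros = num_bits - 1 = 9
binary(916) = 1110010100

Elias gamma(916) = '000000000' + '1110010100' = 0000000001110010100 (19 bits)


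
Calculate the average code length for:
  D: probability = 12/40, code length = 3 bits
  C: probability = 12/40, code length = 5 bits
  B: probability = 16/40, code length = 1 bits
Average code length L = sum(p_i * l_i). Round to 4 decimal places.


Weighted contributions p_i * l_i:
  D: (12/40) * 3 = 36/40
  C: (12/40) * 5 = 60/40
  B: (16/40) * 1 = 16/40
Sum = (36 + 60 + 16)/40 = 112/40

L = 112/40 = 2.8000 bits/symbol


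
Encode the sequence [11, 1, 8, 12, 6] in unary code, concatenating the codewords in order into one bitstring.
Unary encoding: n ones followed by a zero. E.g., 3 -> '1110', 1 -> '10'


Encode each number as n ones followed by a terminating 0:
  11 -> 111111111110 (12 bits)
  1 -> 10 (2 bits)
  8 -> 111111110 (9 bits)
  12 -> 1111111111110 (13 bits)
  6 -> 1111110 (7 bits)
Total length = 12 + 2 + 9 + 13 + 7 = 43 bits.

Unary([11, 1, 8, 12, 6]) = 1111111111101011111111011111111111101111110 (43 bits)


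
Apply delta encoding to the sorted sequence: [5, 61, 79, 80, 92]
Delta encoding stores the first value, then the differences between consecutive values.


First value: 5
Deltas:
  61 - 5 = 56
  79 - 61 = 18
  80 - 79 = 1
  92 - 80 = 12


Delta encoded: [5, 56, 18, 1, 12]


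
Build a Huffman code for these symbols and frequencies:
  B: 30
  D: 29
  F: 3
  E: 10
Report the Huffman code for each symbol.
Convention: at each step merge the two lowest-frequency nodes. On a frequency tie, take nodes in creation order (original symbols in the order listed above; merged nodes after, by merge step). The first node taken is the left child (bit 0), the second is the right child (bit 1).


Huffman tree construction:
Step 1: Merge F(3) + E(10) = 13
Step 2: Merge (F+E)(13) + D(29) = 42
Step 3: Merge B(30) + ((F+E)+D)(42) = 72
Read each symbol's code off the tree from the root (left child = 0, right child = 1).

Codes:
  B: 0 (length 1)
  D: 11 (length 2)
  F: 100 (length 3)
  E: 101 (length 3)
Average code length: 127/72 = 1.7639 bits/symbol


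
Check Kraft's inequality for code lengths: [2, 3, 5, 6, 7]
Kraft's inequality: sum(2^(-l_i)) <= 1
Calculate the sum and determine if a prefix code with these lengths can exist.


Sum = 2^(-2) + 2^(-3) + 2^(-5) + 2^(-6) + 2^(-7)
    = 0.25 + 0.125 + 0.03125 + 0.015625 + 0.0078125
    = 55/128 = 0.4296875
Since 0.4296875 <= 1, Kraft's inequality IS satisfied.
A prefix code with these lengths CAN exist.

Kraft sum = 0.4296875. Satisfied.


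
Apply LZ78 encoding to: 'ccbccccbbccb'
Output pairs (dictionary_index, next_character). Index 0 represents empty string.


LZ78 encoding steps:
Dictionary: {0: ''}
Step 1: w='' (idx 0), next='c' -> output (0, 'c'), add 'c' as idx 1
Step 2: w='c' (idx 1), next='b' -> output (1, 'b'), add 'cb' as idx 2
Step 3: w='c' (idx 1), next='c' -> output (1, 'c'), add 'cc' as idx 3
Step 4: w='cc' (idx 3), next='b' -> output (3, 'b'), add 'ccb' as idx 4
Step 5: w='' (idx 0), next='b' -> output (0, 'b'), add 'b' as idx 5
Step 6: w='ccb' (idx 4), end of input -> output (4, '')


Encoded: [(0, 'c'), (1, 'b'), (1, 'c'), (3, 'b'), (0, 'b'), (4, '')]


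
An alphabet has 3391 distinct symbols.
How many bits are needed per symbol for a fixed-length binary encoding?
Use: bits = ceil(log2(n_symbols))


log2(3391) = 11.7275
Bracket: 2^11 = 2048 < 3391 <= 2^12 = 4096
So ceil(log2(3391)) = 12

bits = ceil(log2(3391)) = ceil(11.7275) = 12 bits


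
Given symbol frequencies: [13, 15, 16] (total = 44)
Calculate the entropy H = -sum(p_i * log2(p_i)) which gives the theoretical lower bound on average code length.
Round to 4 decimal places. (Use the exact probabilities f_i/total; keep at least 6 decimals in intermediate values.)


Per-symbol terms -p_i * log2(p_i) with p_i = f_i/44:
  p = 13/44 = 0.295455: log2(p) = -1.758992, -p*log2(p) = 0.519702
  p = 15/44 = 0.340909: log2(p) = -1.552541, -p*log2(p) = 0.529275
  p = 16/44 = 0.363636: log2(p) = -1.459432, -p*log2(p) = 0.530702
H = 0.519702 + 0.529275 + 0.530702 = 1.579679

H = 1.5797 bits/symbol


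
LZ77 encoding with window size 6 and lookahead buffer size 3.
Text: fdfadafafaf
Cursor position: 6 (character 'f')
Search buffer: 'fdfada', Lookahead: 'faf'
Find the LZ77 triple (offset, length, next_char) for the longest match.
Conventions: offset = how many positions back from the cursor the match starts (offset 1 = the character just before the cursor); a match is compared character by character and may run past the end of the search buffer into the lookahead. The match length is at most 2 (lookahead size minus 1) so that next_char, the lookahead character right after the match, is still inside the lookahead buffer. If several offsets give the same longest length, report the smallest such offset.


Try each offset into the search buffer:
  offset=1 (pos 5, char 'a'): match length 0
  offset=2 (pos 4, char 'd'): match length 0
  offset=3 (pos 3, char 'a'): match length 0
  offset=4 (pos 2, char 'f'): match length 2
  offset=5 (pos 1, char 'd'): match length 0
  offset=6 (pos 0, char 'f'): match length 1
Longest match has length 2 at offset 4.
next_char = character at position 6 + 2 = 8 -> 'f'

Best match: offset=4, length=2 (matching 'fa' starting at position 2)
LZ77 triple: (4, 2, 'f')


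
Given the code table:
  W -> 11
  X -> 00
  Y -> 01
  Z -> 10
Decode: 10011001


Decoding:
10 -> Z
01 -> Y
10 -> Z
01 -> Y


Result: ZYZY


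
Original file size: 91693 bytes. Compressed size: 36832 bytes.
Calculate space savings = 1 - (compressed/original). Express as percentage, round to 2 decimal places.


ratio = compressed/original = 36832/91693 = 0.401688
savings = 1 - ratio = 1 - 0.401688 = 0.598312
as a percentage: 0.598312 * 100 = 59.83%

Space savings = 1 - 36832/91693 = 59.83%


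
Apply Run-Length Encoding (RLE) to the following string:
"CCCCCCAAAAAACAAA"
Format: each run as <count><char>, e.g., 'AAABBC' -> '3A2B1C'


Scanning runs left to right:
  i=0: run of 'C' x 6 -> '6C'
  i=6: run of 'A' x 6 -> '6A'
  i=12: run of 'C' x 1 -> '1C'
  i=13: run of 'A' x 3 -> '3A'

RLE = 6C6A1C3A


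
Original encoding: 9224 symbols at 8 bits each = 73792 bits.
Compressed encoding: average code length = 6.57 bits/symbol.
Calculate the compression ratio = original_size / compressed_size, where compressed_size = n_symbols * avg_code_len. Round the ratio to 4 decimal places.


original_size = n_symbols * orig_bits = 9224 * 8 = 73792 bits
compressed_size = n_symbols * avg_code_len = 9224 * 6.57 = 60601.68 bits
ratio = original_size / compressed_size = 73792 / 60601.68 = 1.2177

Compression ratio = 1.2177


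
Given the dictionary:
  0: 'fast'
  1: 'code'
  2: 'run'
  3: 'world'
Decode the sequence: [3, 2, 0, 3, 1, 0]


Look up each index in the dictionary:
  3 -> 'world'
  2 -> 'run'
  0 -> 'fast'
  3 -> 'world'
  1 -> 'code'
  0 -> 'fast'

Decoded: "world run fast world code fast"


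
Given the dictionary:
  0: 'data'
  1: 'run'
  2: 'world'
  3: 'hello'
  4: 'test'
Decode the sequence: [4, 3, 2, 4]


Look up each index in the dictionary:
  4 -> 'test'
  3 -> 'hello'
  2 -> 'world'
  4 -> 'test'

Decoded: "test hello world test"


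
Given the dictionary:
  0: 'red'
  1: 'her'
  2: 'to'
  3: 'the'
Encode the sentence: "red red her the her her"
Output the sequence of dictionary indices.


Look up each word in the dictionary:
  'red' -> 0
  'red' -> 0
  'her' -> 1
  'the' -> 3
  'her' -> 1
  'her' -> 1

Encoded: [0, 0, 1, 3, 1, 1]


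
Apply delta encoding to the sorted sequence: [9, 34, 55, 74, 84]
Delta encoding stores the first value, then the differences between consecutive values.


First value: 9
Deltas:
  34 - 9 = 25
  55 - 34 = 21
  74 - 55 = 19
  84 - 74 = 10


Delta encoded: [9, 25, 21, 19, 10]


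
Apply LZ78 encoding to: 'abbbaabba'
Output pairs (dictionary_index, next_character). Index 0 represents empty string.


LZ78 encoding steps:
Dictionary: {0: ''}
Step 1: w='' (idx 0), next='a' -> output (0, 'a'), add 'a' as idx 1
Step 2: w='' (idx 0), next='b' -> output (0, 'b'), add 'b' as idx 2
Step 3: w='b' (idx 2), next='b' -> output (2, 'b'), add 'bb' as idx 3
Step 4: w='a' (idx 1), next='a' -> output (1, 'a'), add 'aa' as idx 4
Step 5: w='bb' (idx 3), next='a' -> output (3, 'a'), add 'bba' as idx 5


Encoded: [(0, 'a'), (0, 'b'), (2, 'b'), (1, 'a'), (3, 'a')]
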